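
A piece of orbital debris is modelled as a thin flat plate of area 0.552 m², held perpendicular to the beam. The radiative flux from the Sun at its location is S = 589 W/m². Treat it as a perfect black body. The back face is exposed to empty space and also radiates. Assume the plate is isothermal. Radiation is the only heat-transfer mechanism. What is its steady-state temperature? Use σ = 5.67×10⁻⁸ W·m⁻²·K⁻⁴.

T ≈ 268 K

At equilibrium, absorbed power = emitted power.
Absorbing cross-section = A = 0.5520 m²; emitting surface = 2A = 1.104 m² (ratio 2).
S·A_cross = εσ·A_surf·T⁴  ⇒  T⁴ = S/(2σ).
T⁴ = 1.00·589/(2·5.67×10⁻⁸) = 5.194×10⁹ K⁴.
T = (5.194×10⁹)^(1/4).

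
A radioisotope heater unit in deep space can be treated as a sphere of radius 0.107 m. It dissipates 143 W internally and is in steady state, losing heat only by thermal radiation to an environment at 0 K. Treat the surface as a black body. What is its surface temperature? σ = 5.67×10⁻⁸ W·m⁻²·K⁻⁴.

Steady state: internal power = radiated power, P = εσA T⁴.
Radiating area A = 4πr² = 0.1439 m².
T⁴ = P/(εσA) = 143/(1.0·5.67×10⁻⁸·0.1439) = 1.753×10¹⁰ K⁴.
T = (1.753×10¹⁰)^(1/4).

T ≈ 364 K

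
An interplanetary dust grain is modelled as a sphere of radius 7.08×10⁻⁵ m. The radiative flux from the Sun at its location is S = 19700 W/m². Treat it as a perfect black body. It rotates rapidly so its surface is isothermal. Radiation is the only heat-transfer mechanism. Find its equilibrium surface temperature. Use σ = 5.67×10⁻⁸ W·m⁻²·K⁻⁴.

At equilibrium, absorbed power = emitted power.
Absorbing cross-section = πr² = 1.575×10⁻⁸ m²; emitting surface = 4πr² = 6.299×10⁻⁸ m² (ratio 4).
S·A_cross = εσ·A_surf·T⁴  ⇒  T⁴ = S/(4σ).
T⁴ = 1.00·19700/(4·5.67×10⁻⁸) = 8.686×10¹⁰ K⁴.
T = (8.686×10¹⁰)^(1/4).

T ≈ 543 K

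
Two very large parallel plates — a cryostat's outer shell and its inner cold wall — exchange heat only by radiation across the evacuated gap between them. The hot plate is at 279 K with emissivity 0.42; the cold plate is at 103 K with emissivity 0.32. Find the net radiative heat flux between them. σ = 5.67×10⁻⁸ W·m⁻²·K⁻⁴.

For two infinite grey parallel plates, q = σ(T₁⁴ − T₂⁴)/(1/ε₁ + 1/ε₂ − 1).
T₁⁴ − T₂⁴ = 6.059×10⁹ − 1.126×10⁸ = 5.947×10⁹ K⁴.
1/ε₁ + 1/ε₂ − 1 = 2.381 + 3.125 − 1 = 4.506.
q = 5.67×10⁻⁸ × 5.947×10⁹ / 4.506.

q ≈ 74.8 W/m²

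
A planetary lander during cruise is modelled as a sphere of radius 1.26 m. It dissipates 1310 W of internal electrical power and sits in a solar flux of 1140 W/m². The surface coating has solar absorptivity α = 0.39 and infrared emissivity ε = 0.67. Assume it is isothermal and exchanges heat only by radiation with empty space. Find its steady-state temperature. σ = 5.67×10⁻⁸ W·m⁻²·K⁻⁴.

At steady state, absorbed solar power + internal power = radiated power.
Absorbed: α·S·A_cross = 0.39·1140·4.988 = 2217 W (cross-section πr²).
Total input = 2217 + 1310 = 3527 W.
Radiated: εσ·A_surf·T⁴ with A_surf = 4πr² = 19.95 m².
T⁴ = 3527/(0.67·5.67×10⁻⁸·19.95) = 4.654×10⁹ K⁴.

T ≈ 261 K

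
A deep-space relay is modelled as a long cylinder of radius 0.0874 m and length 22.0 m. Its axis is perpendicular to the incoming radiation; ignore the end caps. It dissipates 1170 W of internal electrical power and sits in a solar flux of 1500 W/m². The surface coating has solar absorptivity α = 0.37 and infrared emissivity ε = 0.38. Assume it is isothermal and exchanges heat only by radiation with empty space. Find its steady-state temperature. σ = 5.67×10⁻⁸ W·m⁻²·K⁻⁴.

At steady state, absorbed solar power + internal power = radiated power.
Absorbed: α·S·A_cross = 0.37·1500·3.846 = 2134 W (cross-section 2rL).
Total input = 2134 + 1170 = 3304 W.
Radiated: εσ·A_surf·T⁴ with A_surf = 2πrL = 12.08 m².
T⁴ = 3304/(0.38·5.67×10⁻⁸·12.08) = 1.269×10¹⁰ K⁴.

T ≈ 336 K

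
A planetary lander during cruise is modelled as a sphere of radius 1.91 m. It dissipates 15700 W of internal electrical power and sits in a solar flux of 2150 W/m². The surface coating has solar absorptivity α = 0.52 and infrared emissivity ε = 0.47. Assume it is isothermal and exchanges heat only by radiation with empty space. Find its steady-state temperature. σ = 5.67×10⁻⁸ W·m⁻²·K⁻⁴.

At steady state, absorbed solar power + internal power = radiated power.
Absorbed: α·S·A_cross = 0.52·2150·11.46 = 12810 W (cross-section πr²).
Total input = 12810 + 15700 = 28510 W.
Radiated: εσ·A_surf·T⁴ with A_surf = 4πr² = 45.84 m².
T⁴ = 28510/(0.47·5.67×10⁻⁸·45.84) = 2.334×10¹⁰ K⁴.

T ≈ 391 K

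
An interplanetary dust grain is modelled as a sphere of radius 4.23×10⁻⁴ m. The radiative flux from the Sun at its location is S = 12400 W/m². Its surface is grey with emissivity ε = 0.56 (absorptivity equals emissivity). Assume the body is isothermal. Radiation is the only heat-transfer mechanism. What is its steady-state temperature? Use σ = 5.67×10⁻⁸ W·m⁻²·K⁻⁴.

At equilibrium, absorbed power = emitted power.
Absorbing cross-section = πr² = 5.621×10⁻⁷ m²; emitting surface = 4πr² = 2.248×10⁻⁶ m² (ratio 4).
εS·A_cross = εσ·A_surf·T⁴  ⇒  T⁴ = S/(4σ)   (ε cancels).
T⁴ = 12400/(4·5.67×10⁻⁸) = 5.467×10¹⁰ K⁴.
T = (5.467×10¹⁰)^(1/4).

T ≈ 484 K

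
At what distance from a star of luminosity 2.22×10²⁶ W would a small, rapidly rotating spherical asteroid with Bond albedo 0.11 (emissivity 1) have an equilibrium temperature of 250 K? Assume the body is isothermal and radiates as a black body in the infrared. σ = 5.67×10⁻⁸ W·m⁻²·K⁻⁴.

d ≈ 1.33×10¹¹ m

For an isothermal black-emitting sphere, (1−a)S·πr² = σ·4πr²·T⁴ ⇒ S = 4σT⁴/(1−a).
S = 4·5.67×10⁻⁸·(250)⁴/0.890 = 995.4 W/m².
Flux falls as S = L/(4πd²), so d = √(L/(4πS)) = √(2.22×10²⁶/(4π·995.4)).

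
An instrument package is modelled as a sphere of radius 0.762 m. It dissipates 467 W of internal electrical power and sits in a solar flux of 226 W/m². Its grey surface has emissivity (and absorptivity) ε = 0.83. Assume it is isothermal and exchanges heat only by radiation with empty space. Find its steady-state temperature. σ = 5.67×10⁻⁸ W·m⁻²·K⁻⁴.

T ≈ 220 K

At steady state, absorbed solar power + internal power = radiated power.
Absorbed: α·S·A_cross = 0.83·226·1.824 = 342.2 W (cross-section πr²).
Total input = 342.2 + 467 = 809.2 W.
Radiated: εσ·A_surf·T⁴ with A_surf = 4πr² = 7.297 m².
T⁴ = 809.2/(0.83·5.67×10⁻⁸·7.297) = 2.356×10⁹ K⁴.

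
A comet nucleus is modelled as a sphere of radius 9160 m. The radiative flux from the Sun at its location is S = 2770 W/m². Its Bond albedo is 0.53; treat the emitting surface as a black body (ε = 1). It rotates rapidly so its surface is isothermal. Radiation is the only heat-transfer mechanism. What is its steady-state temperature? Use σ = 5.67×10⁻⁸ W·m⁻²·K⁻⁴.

At equilibrium, absorbed power = emitted power.
Absorbing cross-section = πr² = 2.636×10⁸ m²; emitting surface = 4πr² = 1.054×10⁹ m² (ratio 4).
(1−a)S·A_cross = εσ·A_surf·T⁴  ⇒  T⁴ = (1−a)S/(4σ).
T⁴ = 0.470·2770/(4·5.67×10⁻⁸) = 5.740×10⁹ K⁴.
T = (5.740×10⁹)^(1/4).

T ≈ 275 K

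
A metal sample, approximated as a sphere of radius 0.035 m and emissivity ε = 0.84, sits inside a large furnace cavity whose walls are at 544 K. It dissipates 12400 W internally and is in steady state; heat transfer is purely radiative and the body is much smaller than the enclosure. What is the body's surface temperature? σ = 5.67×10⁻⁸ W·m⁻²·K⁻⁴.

T ≈ 2030 K

For a small grey body in a large enclosure, net radiated power = εσA(T⁴ − T_w⁴).
Steady state: P = εσA(T⁴ − T_w⁴) with A = 4πr² = 0.01539 m².
T⁴ = P/(εσA) + T_w⁴ = 12400/(0.84·5.67×10⁻⁸·0.01539) + (544)⁴
    = 1.691×10¹³ + 8.758×10¹⁰ = 1.700×10¹³ K⁴.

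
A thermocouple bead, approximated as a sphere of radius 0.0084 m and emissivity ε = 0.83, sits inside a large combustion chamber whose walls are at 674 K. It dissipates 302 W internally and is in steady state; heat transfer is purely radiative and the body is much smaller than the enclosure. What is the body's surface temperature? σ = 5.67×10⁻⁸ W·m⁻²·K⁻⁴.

For a small grey body in a large enclosure, net radiated power = εσA(T⁴ − T_w⁴).
Steady state: P = εσA(T⁴ − T_w⁴) with A = 4πr² = 8.867×10⁻⁴ m².
T⁴ = P/(εσA) + T_w⁴ = 302/(0.83·5.67×10⁻⁸·8.867×10⁻⁴) + (674)⁴
    = 7.237×10¹² + 2.064×10¹¹ = 7.444×10¹² K⁴.

T ≈ 1650 K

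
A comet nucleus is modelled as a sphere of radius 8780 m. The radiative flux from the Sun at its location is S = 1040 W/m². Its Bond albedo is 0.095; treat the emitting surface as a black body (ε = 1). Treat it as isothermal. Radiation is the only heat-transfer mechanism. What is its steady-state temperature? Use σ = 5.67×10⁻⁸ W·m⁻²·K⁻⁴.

T ≈ 254 K

At equilibrium, absorbed power = emitted power.
Absorbing cross-section = πr² = 2.422×10⁸ m²; emitting surface = 4πr² = 9.687×10⁸ m² (ratio 4).
(1−a)S·A_cross = εσ·A_surf·T⁴  ⇒  T⁴ = (1−a)S/(4σ).
T⁴ = 0.905·1040/(4·5.67×10⁻⁸) = 4.150×10⁹ K⁴.
T = (4.150×10⁹)^(1/4).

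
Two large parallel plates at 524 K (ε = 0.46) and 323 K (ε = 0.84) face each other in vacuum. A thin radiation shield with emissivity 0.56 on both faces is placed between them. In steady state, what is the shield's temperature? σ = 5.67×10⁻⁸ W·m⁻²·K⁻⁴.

In steady state the net flux on the hot side equals that on the cold side.
σ(T₁⁴−T_s⁴)/D₁ = σ(T_s⁴−T₂⁴)/D₂, with D₁ = 1/ε₁+1/ε_s−1 = 2.960, D₂ = 1/ε_s+1/ε₂−1 = 1.976.
Solve for T_s⁴: T_s⁴ = (D₂·T₁⁴ + D₁·T₂⁴)/(D₁+D₂) = 3.671×10¹⁰ K⁴.

T_s ≈ 438 K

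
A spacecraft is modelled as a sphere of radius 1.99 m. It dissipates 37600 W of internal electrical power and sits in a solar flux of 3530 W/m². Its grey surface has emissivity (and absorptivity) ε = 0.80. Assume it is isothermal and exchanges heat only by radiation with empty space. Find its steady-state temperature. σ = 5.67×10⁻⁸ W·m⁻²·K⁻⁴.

T ≈ 424 K

At steady state, absorbed solar power + internal power = radiated power.
Absorbed: α·S·A_cross = 0.80·3530·12.44 = 35130 W (cross-section πr²).
Total input = 35130 + 37600 = 72730 W.
Radiated: εσ·A_surf·T⁴ with A_surf = 4πr² = 49.76 m².
T⁴ = 72730/(0.80·5.67×10⁻⁸·49.76) = 3.222×10¹⁰ K⁴.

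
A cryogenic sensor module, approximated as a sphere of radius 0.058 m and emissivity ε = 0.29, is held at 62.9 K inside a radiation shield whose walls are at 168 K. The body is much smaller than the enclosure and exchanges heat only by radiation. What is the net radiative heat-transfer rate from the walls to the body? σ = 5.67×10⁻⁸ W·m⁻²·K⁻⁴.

For a small grey body in a large enclosure: P_net = εσA(T_body⁴ − T_wall⁴).
A = 4πr² = 0.04227 m²; T_body⁴ − T_wall⁴ = 1.565×10⁷ − 7.966×10⁸ = -7.809×10⁸ K⁴.
|P_net| = 0.29·5.67×10⁻⁸·0.04227·7.809×10⁸.

P_net ≈ 0.543 W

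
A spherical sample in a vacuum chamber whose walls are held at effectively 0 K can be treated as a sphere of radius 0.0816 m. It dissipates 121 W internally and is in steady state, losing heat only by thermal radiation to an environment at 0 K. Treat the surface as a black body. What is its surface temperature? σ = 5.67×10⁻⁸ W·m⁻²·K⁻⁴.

Steady state: internal power = radiated power, P = εσA T⁴.
Radiating area A = 4πr² = 0.08367 m².
T⁴ = P/(εσA) = 121/(1.0·5.67×10⁻⁸·0.08367) = 2.550×10¹⁰ K⁴.
T = (2.550×10¹⁰)^(1/4).

T ≈ 400 K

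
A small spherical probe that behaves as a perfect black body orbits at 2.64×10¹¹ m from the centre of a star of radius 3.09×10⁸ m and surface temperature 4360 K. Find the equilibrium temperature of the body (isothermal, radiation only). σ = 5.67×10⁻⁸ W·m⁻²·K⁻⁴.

T ≈ 105 K

The star's surface emits σT_*⁴; at distance d the flux is S = σT_*⁴(R_*/d)².
S = 5.67×10⁻⁸·(4360)⁴·(3.09×10⁸/2.64×10¹¹)² = 28.07 W/m².
For an isothermal sphere T⁴ = (1−a)S/(4σ) = 1.238×10⁸ K⁴.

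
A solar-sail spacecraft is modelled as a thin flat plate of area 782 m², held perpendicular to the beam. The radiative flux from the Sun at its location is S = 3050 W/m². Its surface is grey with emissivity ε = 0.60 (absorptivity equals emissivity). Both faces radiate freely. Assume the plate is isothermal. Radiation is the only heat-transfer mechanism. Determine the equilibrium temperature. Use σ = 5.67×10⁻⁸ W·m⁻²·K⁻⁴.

T ≈ 405 K

At equilibrium, absorbed power = emitted power.
Absorbing cross-section = A = 782.0 m²; emitting surface = 2A = 1564 m² (ratio 2).
εS·A_cross = εσ·A_surf·T⁴  ⇒  T⁴ = S/(2σ)   (ε cancels).
T⁴ = 3050/(2·5.67×10⁻⁸) = 2.690×10¹⁰ K⁴.
T = (2.690×10¹⁰)^(1/4).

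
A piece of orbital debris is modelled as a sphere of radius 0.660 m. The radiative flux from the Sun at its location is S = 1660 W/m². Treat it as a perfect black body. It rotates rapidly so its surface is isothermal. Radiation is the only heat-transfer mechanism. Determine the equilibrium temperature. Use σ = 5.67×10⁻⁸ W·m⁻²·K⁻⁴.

T ≈ 292 K

At equilibrium, absorbed power = emitted power.
Absorbing cross-section = πr² = 1.368 m²; emitting surface = 4πr² = 5.474 m² (ratio 4).
S·A_cross = εσ·A_surf·T⁴  ⇒  T⁴ = S/(4σ).
T⁴ = 1.00·1660/(4·5.67×10⁻⁸) = 7.319×10⁹ K⁴.
T = (7.319×10⁹)^(1/4).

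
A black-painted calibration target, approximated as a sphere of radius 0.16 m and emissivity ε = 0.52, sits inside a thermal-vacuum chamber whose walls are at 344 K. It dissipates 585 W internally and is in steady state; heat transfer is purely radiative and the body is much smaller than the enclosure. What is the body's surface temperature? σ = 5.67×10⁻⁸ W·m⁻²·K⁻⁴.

T ≈ 524 K

For a small grey body in a large enclosure, net radiated power = εσA(T⁴ − T_w⁴).
Steady state: P = εσA(T⁴ − T_w⁴) with A = 4πr² = 0.3217 m².
T⁴ = P/(εσA) + T_w⁴ = 585/(0.52·5.67×10⁻⁸·0.3217) + (344)⁴
    = 6.168×10¹⁰ + 1.400×10¹⁰ = 7.568×10¹⁰ K⁴.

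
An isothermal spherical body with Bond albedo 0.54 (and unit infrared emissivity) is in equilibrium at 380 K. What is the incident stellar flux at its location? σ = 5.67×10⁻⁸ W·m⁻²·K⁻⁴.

(1−a)S·πr² = σ·4πr²·T⁴ ⇒ S = 4σT⁴/(1−a).
S = 4·5.67×10⁻⁸·2.085×10¹⁰/0.460.

S ≈ 10300 W/m²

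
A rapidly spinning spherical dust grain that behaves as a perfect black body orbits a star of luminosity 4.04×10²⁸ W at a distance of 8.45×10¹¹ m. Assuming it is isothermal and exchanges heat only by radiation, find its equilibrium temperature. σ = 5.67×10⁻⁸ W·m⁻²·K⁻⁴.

First find the stellar flux at distance d: S = L/(4πd²) = 4.04×10²⁸/(4π·(8.45×10¹¹)²) = 4503 W/m².
For an isothermal sphere, absorbed (1−a)S·πr² = emitted σ·4πr²·T⁴, so T⁴ = (1−a)S/(4σ).
T⁴ = 1.00·4503/(4·5.67×10⁻⁸) = 1.985×10¹⁰ K⁴.

T ≈ 375 K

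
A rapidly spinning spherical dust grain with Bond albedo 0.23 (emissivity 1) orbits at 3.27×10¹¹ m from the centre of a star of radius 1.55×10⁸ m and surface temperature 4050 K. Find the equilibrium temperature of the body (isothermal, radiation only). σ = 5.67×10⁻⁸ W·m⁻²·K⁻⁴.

The star's surface emits σT_*⁴; at distance d the flux is S = σT_*⁴(R_*/d)².
S = 5.67×10⁻⁸·(4050)⁴·(1.55×10⁸/3.27×10¹¹)² = 3.427 W/m².
For an isothermal sphere T⁴ = (1−a)S/(4σ) = 1.164×10⁷ K⁴.

T ≈ 58.4 K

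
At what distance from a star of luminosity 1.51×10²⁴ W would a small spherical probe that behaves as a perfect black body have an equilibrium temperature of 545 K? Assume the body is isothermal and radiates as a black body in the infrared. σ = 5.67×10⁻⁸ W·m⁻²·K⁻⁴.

For an isothermal black-emitting sphere, (1−a)S·πr² = σ·4πr²·T⁴ ⇒ S = 4σT⁴/(1−a).
S = 4·5.67×10⁻⁸·(545)⁴/1.00 = 20010 W/m².
Flux falls as S = L/(4πd²), so d = √(L/(4πS)) = √(1.51×10²⁴/(4π·20010)).

d ≈ 2.45×10⁹ m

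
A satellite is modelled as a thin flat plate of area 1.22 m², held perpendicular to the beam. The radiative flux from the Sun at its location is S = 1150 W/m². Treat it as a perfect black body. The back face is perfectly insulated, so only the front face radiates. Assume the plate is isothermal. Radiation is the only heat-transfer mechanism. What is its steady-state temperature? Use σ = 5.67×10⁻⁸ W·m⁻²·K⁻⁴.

At equilibrium, absorbed power = emitted power.
Absorbing cross-section = A = 1.220 m²; emitting surface = A = 1.220 m² (ratio 1).
S·A_cross = εσ·A_surf·T⁴  ⇒  T⁴ = S/(1σ).
T⁴ = 1.00·1150/(1·5.67×10⁻⁸) = 2.028×10¹⁰ K⁴.
T = (2.028×10¹⁰)^(1/4).

T ≈ 377 K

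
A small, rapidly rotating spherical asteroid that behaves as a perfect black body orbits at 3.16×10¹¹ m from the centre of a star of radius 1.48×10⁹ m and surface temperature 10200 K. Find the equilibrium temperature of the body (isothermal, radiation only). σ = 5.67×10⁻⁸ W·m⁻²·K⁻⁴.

T ≈ 494 K

The star's surface emits σT_*⁴; at distance d the flux is S = σT_*⁴(R_*/d)².
S = 5.67×10⁻⁸·(10200)⁴·(1.48×10⁹/3.16×10¹¹)² = 13460 W/m².
For an isothermal sphere T⁴ = (1−a)S/(4σ) = 5.936×10¹⁰ K⁴.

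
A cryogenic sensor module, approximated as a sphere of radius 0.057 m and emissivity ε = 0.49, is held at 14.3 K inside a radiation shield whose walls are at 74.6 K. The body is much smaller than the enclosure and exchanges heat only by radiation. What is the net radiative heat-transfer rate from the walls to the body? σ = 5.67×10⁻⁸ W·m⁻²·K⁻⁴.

P_net ≈ 0.0351 W

For a small grey body in a large enclosure: P_net = εσA(T_body⁴ − T_wall⁴).
A = 4πr² = 0.04083 m²; T_body⁴ − T_wall⁴ = 41820 − 3.097×10⁷ = -3.093×10⁷ K⁴.
|P_net| = 0.49·5.67×10⁻⁸·0.04083·3.093×10⁷.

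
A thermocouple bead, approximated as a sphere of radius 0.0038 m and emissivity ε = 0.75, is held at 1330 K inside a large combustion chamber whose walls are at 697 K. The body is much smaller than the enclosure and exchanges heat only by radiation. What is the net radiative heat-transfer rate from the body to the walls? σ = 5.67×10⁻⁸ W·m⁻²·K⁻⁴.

P_net ≈ 22.3 W

For a small grey body in a large enclosure: P_net = εσA(T_body⁴ − T_wall⁴).
A = 4πr² = 1.815×10⁻⁴ m²; T_body⁴ − T_wall⁴ = 3.129×10¹² − 2.360×10¹¹ = 2.893×10¹² K⁴.
|P_net| = 0.75·5.67×10⁻⁸·1.815×10⁻⁴·2.893×10¹².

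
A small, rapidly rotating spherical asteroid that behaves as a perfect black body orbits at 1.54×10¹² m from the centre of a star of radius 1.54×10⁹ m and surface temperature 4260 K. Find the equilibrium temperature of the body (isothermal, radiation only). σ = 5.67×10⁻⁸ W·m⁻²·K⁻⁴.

T ≈ 95.3 K

The star's surface emits σT_*⁴; at distance d the flux is S = σT_*⁴(R_*/d)².
S = 5.67×10⁻⁸·(4260)⁴·(1.54×10⁹/1.54×10¹²)² = 18.67 W/m².
For an isothermal sphere T⁴ = (1−a)S/(4σ) = 8.233×10⁷ K⁴.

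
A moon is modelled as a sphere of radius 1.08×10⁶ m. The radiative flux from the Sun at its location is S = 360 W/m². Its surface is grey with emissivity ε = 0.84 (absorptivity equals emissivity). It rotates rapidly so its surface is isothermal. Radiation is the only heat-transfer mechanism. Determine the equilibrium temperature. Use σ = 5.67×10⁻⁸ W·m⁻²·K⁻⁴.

T ≈ 200 K

At equilibrium, absorbed power = emitted power.
Absorbing cross-section = πr² = 3.664×10¹² m²; emitting surface = 4πr² = 1.466×10¹³ m² (ratio 4).
εS·A_cross = εσ·A_surf·T⁴  ⇒  T⁴ = S/(4σ)   (ε cancels).
T⁴ = 360/(4·5.67×10⁻⁸) = 1.587×10⁹ K⁴.
T = (1.587×10⁹)^(1/4).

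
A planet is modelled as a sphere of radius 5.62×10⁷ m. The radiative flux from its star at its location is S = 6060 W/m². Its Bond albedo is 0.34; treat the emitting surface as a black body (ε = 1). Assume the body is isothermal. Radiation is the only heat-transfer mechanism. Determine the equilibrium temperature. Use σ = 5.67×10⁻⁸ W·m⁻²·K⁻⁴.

At equilibrium, absorbed power = emitted power.
Absorbing cross-section = πr² = 9.923×10¹⁵ m²; emitting surface = 4πr² = 3.969×10¹⁶ m² (ratio 4).
(1−a)S·A_cross = εσ·A_surf·T⁴  ⇒  T⁴ = (1−a)S/(4σ).
T⁴ = 0.660·6060/(4·5.67×10⁻⁸) = 1.763×10¹⁰ K⁴.
T = (1.763×10¹⁰)^(1/4).

T ≈ 364 K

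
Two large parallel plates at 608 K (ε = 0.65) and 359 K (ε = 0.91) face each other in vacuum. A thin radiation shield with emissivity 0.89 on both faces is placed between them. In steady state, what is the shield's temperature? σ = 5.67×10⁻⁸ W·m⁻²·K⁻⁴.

In steady state the net flux on the hot side equals that on the cold side.
σ(T₁⁴−T_s⁴)/D₁ = σ(T_s⁴−T₂⁴)/D₂, with D₁ = 1/ε₁+1/ε_s−1 = 1.662, D₂ = 1/ε_s+1/ε₂−1 = 1.222.
Solve for T_s⁴: T_s⁴ = (D₂·T₁⁴ + D₁·T₂⁴)/(D₁+D₂) = 6.748×10¹⁰ K⁴.

T_s ≈ 510 K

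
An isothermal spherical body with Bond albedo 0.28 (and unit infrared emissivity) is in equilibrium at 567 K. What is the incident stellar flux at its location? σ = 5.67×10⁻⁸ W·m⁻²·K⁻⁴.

(1−a)S·πr² = σ·4πr²·T⁴ ⇒ S = 4σT⁴/(1−a).
S = 4·5.67×10⁻⁸·1.034×10¹¹/0.720.

S ≈ 32600 W/m²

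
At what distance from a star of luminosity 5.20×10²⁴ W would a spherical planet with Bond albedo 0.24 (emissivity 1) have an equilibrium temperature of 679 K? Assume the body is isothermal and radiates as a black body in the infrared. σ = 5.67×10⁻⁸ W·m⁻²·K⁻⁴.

For an isothermal black-emitting sphere, (1−a)S·πr² = σ·4πr²·T⁴ ⇒ S = 4σT⁴/(1−a).
S = 4·5.67×10⁻⁸·(679)⁴/0.760 = 63430 W/m².
Flux falls as S = L/(4πd²), so d = √(L/(4πS)) = √(5.20×10²⁴/(4π·63430)).

d ≈ 2.55×10⁹ m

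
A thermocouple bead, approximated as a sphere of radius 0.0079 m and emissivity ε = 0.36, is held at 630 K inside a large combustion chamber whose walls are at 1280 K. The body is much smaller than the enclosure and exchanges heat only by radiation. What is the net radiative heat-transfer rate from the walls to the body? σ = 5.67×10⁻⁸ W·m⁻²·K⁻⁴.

For a small grey body in a large enclosure: P_net = εσA(T_body⁴ − T_wall⁴).
A = 4πr² = 7.843×10⁻⁴ m²; T_body⁴ − T_wall⁴ = 1.575×10¹¹ − 2.684×10¹² = -2.527×10¹² K⁴.
|P_net| = 0.36·5.67×10⁻⁸·7.843×10⁻⁴·2.527×10¹².

P_net ≈ 40.5 W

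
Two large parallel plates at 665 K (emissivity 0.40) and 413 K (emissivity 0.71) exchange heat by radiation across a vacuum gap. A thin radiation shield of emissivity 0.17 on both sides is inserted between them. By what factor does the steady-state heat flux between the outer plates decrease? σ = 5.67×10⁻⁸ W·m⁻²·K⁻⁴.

Without shield: q₀ = σΔ(T⁴)/(1/ε₁+1/ε₂−1) with denominator 2.908.
With shield the two gaps are in series; the resistances add: (1/ε₁+1/ε_s−1)+(1/ε_s+1/ε₂−1) = 7.382+6.291 = 13.67.
Heat-flux ratio q₀/q = 13.67/2.908.

factor ≈ 4.70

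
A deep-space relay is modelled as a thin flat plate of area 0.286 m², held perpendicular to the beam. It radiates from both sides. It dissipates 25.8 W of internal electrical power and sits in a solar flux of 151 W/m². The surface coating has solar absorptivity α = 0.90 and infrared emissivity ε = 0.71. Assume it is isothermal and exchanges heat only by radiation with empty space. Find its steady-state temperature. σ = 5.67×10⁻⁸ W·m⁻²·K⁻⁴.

At steady state, absorbed solar power + internal power = radiated power.
Absorbed: α·S·A_cross = 0.90·151·0.2860 = 38.87 W (cross-section A).
Total input = 38.87 + 25.8 = 64.67 W.
Radiated: εσ·A_surf·T⁴ with A_surf = 2A = 0.5720 m².
T⁴ = 64.67/(0.71·5.67×10⁻⁸·0.5720) = 2.808×10⁹ K⁴.

T ≈ 230 K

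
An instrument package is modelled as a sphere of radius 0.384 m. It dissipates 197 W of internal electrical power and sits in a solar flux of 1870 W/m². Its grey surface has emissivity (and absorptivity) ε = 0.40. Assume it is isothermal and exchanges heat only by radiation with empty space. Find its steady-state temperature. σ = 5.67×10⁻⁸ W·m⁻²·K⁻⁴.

At steady state, absorbed solar power + internal power = radiated power.
Absorbed: α·S·A_cross = 0.40·1870·0.4632 = 346.5 W (cross-section πr²).
Total input = 346.5 + 197 = 543.5 W.
Radiated: εσ·A_surf·T⁴ with A_surf = 4πr² = 1.853 m².
T⁴ = 543.5/(0.40·5.67×10⁻⁸·1.853) = 1.293×10¹⁰ K⁴.

T ≈ 337 K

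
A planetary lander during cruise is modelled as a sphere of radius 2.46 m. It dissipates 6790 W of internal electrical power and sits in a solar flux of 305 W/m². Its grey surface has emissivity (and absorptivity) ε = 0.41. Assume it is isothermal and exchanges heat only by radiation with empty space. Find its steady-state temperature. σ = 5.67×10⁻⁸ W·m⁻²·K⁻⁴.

At steady state, absorbed solar power + internal power = radiated power.
Absorbed: α·S·A_cross = 0.41·305·19.01 = 2377 W (cross-section πr²).
Total input = 2377 + 6790 = 9167 W.
Radiated: εσ·A_surf·T⁴ with A_surf = 4πr² = 76.05 m².
T⁴ = 9167/(0.41·5.67×10⁻⁸·76.05) = 5.186×10⁹ K⁴.

T ≈ 268 K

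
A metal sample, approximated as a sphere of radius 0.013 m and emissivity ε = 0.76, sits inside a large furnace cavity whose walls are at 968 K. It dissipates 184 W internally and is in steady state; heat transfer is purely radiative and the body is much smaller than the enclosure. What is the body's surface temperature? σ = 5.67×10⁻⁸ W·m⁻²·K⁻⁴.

For a small grey body in a large enclosure, net radiated power = εσA(T⁴ − T_w⁴).
Steady state: P = εσA(T⁴ − T_w⁴) with A = 4πr² = 0.002124 m².
T⁴ = P/(εσA) + T_w⁴ = 184/(0.76·5.67×10⁻⁸·0.002124) + (968)⁴
    = 2.011×10¹² + 8.780×10¹¹ = 2.889×10¹² K⁴.

T ≈ 1300 K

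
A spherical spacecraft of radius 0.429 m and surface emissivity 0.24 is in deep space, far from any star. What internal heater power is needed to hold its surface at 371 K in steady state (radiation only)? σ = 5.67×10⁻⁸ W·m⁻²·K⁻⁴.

P ≈ 596 W

P = εσ·4πr²·T⁴.
4πr² = 2.313 m²; T⁴ = 1.895×10¹⁰ K⁴.
P = 0.24·5.67×10⁻⁸·2.313·1.895×10¹⁰.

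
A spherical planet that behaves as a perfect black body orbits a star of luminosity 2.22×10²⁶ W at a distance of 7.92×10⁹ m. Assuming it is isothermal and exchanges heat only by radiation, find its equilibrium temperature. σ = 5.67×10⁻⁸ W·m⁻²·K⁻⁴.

T ≈ 1060 K

First find the stellar flux at distance d: S = L/(4πd²) = 2.22×10²⁶/(4π·(7.92×10⁹)²) = 2.816×10⁵ W/m².
For an isothermal sphere, absorbed (1−a)S·πr² = emitted σ·4πr²·T⁴, so T⁴ = (1−a)S/(4σ).
T⁴ = 1.00·2.816×10⁵/(4·5.67×10⁻⁸) = 1.242×10¹² K⁴.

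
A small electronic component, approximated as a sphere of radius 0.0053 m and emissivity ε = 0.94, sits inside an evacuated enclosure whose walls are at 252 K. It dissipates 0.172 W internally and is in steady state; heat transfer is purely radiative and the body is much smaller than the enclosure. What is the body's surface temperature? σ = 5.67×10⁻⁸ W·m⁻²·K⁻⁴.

T ≈ 339 K

For a small grey body in a large enclosure, net radiated power = εσA(T⁴ − T_w⁴).
Steady state: P = εσA(T⁴ − T_w⁴) with A = 4πr² = 3.530×10⁻⁴ m².
T⁴ = P/(εσA) + T_w⁴ = 0.172/(0.94·5.67×10⁻⁸·3.530×10⁻⁴) + (252)⁴
    = 9.142×10⁹ + 4.033×10⁹ = 1.318×10¹⁰ K⁴.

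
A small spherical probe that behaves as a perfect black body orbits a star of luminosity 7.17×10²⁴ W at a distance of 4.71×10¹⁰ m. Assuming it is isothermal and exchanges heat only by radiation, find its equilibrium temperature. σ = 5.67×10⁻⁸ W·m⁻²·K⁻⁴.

T ≈ 184 K

First find the stellar flux at distance d: S = L/(4πd²) = 7.17×10²⁴/(4π·(4.71×10¹⁰)²) = 257.2 W/m².
For an isothermal sphere, absorbed (1−a)S·πr² = emitted σ·4πr²·T⁴, so T⁴ = (1−a)S/(4σ).
T⁴ = 1.00·257.2/(4·5.67×10⁻⁸) = 1.134×10⁹ K⁴.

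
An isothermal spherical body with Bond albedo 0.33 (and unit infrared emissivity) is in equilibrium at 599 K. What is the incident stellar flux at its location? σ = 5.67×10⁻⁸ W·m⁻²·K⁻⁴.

S ≈ 43600 W/m²

(1−a)S·πr² = σ·4πr²·T⁴ ⇒ S = 4σT⁴/(1−a).
S = 4·5.67×10⁻⁸·1.287×10¹¹/0.670.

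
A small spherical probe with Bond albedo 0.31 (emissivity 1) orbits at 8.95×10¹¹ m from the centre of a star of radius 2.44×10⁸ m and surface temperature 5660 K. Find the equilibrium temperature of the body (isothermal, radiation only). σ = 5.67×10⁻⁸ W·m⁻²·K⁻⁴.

The star's surface emits σT_*⁴; at distance d the flux is S = σT_*⁴(R_*/d)².
S = 5.67×10⁻⁸·(5660)⁴·(2.44×10⁸/8.95×10¹¹)² = 4.325 W/m².
For an isothermal sphere T⁴ = (1−a)S/(4σ) = 1.316×10⁷ K⁴.

T ≈ 60.2 K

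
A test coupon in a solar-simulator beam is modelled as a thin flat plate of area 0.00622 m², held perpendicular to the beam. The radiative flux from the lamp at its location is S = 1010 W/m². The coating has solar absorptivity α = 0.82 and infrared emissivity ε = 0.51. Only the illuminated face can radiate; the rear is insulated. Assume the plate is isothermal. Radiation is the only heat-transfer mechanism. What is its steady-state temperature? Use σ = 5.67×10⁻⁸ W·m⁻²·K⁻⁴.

At equilibrium, absorbed power = emitted power.
Absorbing cross-section = A = 0.006220 m²; emitting surface = A = 0.006220 m² (ratio 1).
αS·A_cross = εσ·A_surf·T⁴  ⇒  T⁴ = αS/(ε·1σ).
T⁴ = 0.820·1010/(0.51·1·5.67×10⁻⁸) = 2.864×10¹⁰ K⁴.
T = (2.864×10¹⁰)^(1/4).

T ≈ 411 K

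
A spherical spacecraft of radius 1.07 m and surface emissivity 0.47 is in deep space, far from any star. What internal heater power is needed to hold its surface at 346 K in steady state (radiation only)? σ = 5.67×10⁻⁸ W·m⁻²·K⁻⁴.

P = εσ·4πr²·T⁴.
4πr² = 14.39 m²; T⁴ = 1.433×10¹⁰ K⁴.
P = 0.47·5.67×10⁻⁸·14.39·1.433×10¹⁰.

P ≈ 5490 W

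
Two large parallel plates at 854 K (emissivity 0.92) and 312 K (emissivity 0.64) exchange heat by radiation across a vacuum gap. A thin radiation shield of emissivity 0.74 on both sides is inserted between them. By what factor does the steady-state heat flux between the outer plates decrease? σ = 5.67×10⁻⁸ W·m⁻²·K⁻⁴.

factor ≈ 2.03

Without shield: q₀ = σΔ(T⁴)/(1/ε₁+1/ε₂−1) with denominator 1.649.
With shield the two gaps are in series; the resistances add: (1/ε₁+1/ε_s−1)+(1/ε_s+1/ε₂−1) = 1.438+1.914 = 3.352.
Heat-flux ratio q₀/q = 3.352/1.649.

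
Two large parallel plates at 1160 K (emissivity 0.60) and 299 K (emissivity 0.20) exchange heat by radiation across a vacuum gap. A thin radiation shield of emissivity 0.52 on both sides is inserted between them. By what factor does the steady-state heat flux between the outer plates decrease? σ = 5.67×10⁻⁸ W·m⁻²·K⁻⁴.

Without shield: q₀ = σΔ(T⁴)/(1/ε₁+1/ε₂−1) with denominator 5.667.
With shield the two gaps are in series; the resistances add: (1/ε₁+1/ε_s−1)+(1/ε_s+1/ε₂−1) = 2.590+5.923 = 8.513.
Heat-flux ratio q₀/q = 8.513/5.667.

factor ≈ 1.50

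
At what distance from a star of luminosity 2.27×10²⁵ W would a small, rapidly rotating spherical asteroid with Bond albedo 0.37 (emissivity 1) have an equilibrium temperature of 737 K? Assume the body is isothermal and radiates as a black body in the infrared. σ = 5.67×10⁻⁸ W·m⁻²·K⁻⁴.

For an isothermal black-emitting sphere, (1−a)S·πr² = σ·4πr²·T⁴ ⇒ S = 4σT⁴/(1−a).
S = 4·5.67×10⁻⁸·(737)⁴/0.630 = 1.062×10⁵ W/m².
Flux falls as S = L/(4πd²), so d = √(L/(4πS)) = √(2.27×10²⁵/(4π·1.062×10⁵)).

d ≈ 4.12×10⁹ m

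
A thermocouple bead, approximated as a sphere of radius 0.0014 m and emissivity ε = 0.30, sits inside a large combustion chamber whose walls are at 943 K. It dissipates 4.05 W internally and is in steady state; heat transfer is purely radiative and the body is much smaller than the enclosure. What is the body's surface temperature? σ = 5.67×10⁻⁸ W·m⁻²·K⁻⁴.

For a small grey body in a large enclosure, net radiated power = εσA(T⁴ − T_w⁴).
Steady state: P = εσA(T⁴ − T_w⁴) with A = 4πr² = 2.463×10⁻⁵ m².
T⁴ = P/(εσA) + T_w⁴ = 4.05/(0.30·5.67×10⁻⁸·2.463×10⁻⁵) + (943)⁴
    = 9.667×10¹² + 7.908×10¹¹ = 1.046×10¹³ K⁴.

T ≈ 1800 K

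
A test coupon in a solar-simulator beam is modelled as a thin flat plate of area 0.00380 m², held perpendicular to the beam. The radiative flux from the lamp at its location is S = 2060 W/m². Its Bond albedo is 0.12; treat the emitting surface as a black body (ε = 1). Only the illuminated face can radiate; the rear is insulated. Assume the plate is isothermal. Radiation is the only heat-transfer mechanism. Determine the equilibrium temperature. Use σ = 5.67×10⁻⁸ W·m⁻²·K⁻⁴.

T ≈ 423 K

At equilibrium, absorbed power = emitted power.
Absorbing cross-section = A = 0.003800 m²; emitting surface = A = 0.003800 m² (ratio 1).
(1−a)S·A_cross = εσ·A_surf·T⁴  ⇒  T⁴ = (1−a)S/(1σ).
T⁴ = 0.880·2060/(1·5.67×10⁻⁸) = 3.197×10¹⁰ K⁴.
T = (3.197×10¹⁰)^(1/4).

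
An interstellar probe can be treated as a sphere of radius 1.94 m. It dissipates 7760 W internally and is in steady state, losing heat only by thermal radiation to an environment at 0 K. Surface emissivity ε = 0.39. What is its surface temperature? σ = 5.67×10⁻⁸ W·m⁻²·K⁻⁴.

T ≈ 293 K

Steady state: internal power = radiated power, P = εσA T⁴.
Radiating area A = 4πr² = 47.29 m².
T⁴ = P/(εσA) = 7760/(0.39·5.67×10⁻⁸·47.29) = 7.420×10⁹ K⁴.
T = (7.420×10⁹)^(1/4).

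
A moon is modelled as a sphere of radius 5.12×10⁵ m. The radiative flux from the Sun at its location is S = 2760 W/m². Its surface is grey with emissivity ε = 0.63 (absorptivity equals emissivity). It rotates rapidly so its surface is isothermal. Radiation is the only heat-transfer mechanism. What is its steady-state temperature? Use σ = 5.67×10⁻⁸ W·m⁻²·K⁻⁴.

T ≈ 332 K

At equilibrium, absorbed power = emitted power.
Absorbing cross-section = πr² = 8.235×10¹¹ m²; emitting surface = 4πr² = 3.294×10¹² m² (ratio 4).
εS·A_cross = εσ·A_surf·T⁴  ⇒  T⁴ = S/(4σ)   (ε cancels).
T⁴ = 2760/(4·5.67×10⁻⁸) = 1.217×10¹⁰ K⁴.
T = (1.217×10¹⁰)^(1/4).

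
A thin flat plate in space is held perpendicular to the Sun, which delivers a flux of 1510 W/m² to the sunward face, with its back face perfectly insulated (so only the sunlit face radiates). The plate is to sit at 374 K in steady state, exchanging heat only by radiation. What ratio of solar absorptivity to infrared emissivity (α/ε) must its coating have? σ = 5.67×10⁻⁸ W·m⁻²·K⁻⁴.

Balance: αS·A = εσ·1A·T⁴ ⇒ α/ε = σT⁴/S.
α/ε = 5.67×10⁻⁸·(374)⁴/1510 = 5.67×10⁻⁸·1.957×10¹⁰/1510.

α/ε ≈ 0.735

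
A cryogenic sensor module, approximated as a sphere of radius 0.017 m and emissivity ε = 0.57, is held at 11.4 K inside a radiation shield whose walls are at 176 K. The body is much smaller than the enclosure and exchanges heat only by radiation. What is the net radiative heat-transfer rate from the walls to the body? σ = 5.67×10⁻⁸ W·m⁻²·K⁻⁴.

For a small grey body in a large enclosure: P_net = εσA(T_body⁴ − T_wall⁴).
A = 4πr² = 0.003632 m²; T_body⁴ − T_wall⁴ = 16890 − 9.595×10⁸ = -9.595×10⁸ K⁴.
|P_net| = 0.57·5.67×10⁻⁸·0.003632·9.595×10⁸.

P_net ≈ 0.113 W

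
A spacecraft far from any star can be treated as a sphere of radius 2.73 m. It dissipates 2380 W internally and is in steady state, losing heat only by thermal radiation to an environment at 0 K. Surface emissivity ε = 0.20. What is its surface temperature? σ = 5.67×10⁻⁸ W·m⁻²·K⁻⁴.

Steady state: internal power = radiated power, P = εσA T⁴.
Radiating area A = 4πr² = 93.66 m².
T⁴ = P/(εσA) = 2380/(0.20·5.67×10⁻⁸·93.66) = 2.241×10⁹ K⁴.
T = (2.241×10⁹)^(1/4).

T ≈ 218 K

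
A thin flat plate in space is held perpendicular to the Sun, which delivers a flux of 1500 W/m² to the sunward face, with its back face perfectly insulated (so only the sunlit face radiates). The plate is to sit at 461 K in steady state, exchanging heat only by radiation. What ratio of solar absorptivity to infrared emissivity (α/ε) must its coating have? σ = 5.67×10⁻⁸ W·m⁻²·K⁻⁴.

α/ε ≈ 1.71

Balance: αS·A = εσ·1A·T⁴ ⇒ α/ε = σT⁴/S.
α/ε = 5.67×10⁻⁸·(461)⁴/1500 = 5.67×10⁻⁸·4.517×10¹⁰/1500.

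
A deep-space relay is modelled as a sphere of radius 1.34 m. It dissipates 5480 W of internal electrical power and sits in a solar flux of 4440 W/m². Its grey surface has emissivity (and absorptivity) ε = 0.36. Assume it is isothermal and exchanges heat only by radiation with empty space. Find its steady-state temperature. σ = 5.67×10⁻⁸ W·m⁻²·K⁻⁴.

T ≈ 421 K

At steady state, absorbed solar power + internal power = radiated power.
Absorbed: α·S·A_cross = 0.36·4440·5.641 = 9017 W (cross-section πr²).
Total input = 9017 + 5480 = 14500 W.
Radiated: εσ·A_surf·T⁴ with A_surf = 4πr² = 22.56 m².
T⁴ = 14500/(0.36·5.67×10⁻⁸·22.56) = 3.147×10¹⁰ K⁴.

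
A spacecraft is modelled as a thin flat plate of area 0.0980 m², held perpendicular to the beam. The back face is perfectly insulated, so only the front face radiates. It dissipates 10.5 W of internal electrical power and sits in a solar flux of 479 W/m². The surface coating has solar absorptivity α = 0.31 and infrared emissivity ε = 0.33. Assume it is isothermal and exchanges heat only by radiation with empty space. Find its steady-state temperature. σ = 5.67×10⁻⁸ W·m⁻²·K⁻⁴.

T ≈ 342 K

At steady state, absorbed solar power + internal power = radiated power.
Absorbed: α·S·A_cross = 0.31·479·0.09800 = 14.55 W (cross-section A).
Total input = 14.55 + 10.5 = 25.05 W.
Radiated: εσ·A_surf·T⁴ with A_surf = A = 0.09800 m².
T⁴ = 25.05/(0.33·5.67×10⁻⁸·0.09800) = 1.366×10¹⁰ K⁴.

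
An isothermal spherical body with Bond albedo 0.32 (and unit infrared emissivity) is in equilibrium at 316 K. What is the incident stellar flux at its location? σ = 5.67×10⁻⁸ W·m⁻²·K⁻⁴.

(1−a)S·πr² = σ·4πr²·T⁴ ⇒ S = 4σT⁴/(1−a).
S = 4·5.67×10⁻⁸·9.971×10⁹/0.680.

S ≈ 3330 W/m²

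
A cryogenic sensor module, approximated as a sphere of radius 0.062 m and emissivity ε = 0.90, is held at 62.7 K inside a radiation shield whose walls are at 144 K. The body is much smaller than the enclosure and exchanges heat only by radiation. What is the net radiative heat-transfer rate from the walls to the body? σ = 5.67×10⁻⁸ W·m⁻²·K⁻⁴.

For a small grey body in a large enclosure: P_net = εσA(T_body⁴ − T_wall⁴).
A = 4πr² = 0.04831 m²; T_body⁴ − T_wall⁴ = 1.546×10⁷ − 4.300×10⁸ = -4.145×10⁸ K⁴.
|P_net| = 0.90·5.67×10⁻⁸·0.04831·4.145×10⁸.

P_net ≈ 1.02 W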